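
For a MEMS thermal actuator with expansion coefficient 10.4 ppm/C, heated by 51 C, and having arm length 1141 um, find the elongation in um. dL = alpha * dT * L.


Step 1: Convert CTE: alpha = 10.4 ppm/C = 10.4e-6 /C
Step 2: dL = 10.4e-6 * 51 * 1141
dL = 0.6052 um


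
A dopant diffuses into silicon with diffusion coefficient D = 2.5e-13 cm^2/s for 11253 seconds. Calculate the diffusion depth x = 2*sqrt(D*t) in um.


Step 1: Compute D*t = 2.5e-13 * 11253 = 2.81325e-09 cm^2
Step 2: sqrt(D*t) = 5.30401e-05 cm
Step 3: x = 2 * 5.30401e-05 cm = 1.060802e-04 cm
Step 4: Convert to um (1 cm = 1e4 um): x = 1.061 um


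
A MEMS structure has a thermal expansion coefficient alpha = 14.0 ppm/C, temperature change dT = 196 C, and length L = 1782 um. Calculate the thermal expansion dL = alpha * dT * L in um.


Step 1: Convert CTE: alpha = 14.0 ppm/C = 14.0e-6 /C
Step 2: dL = 14.0e-6 * 196 * 1782
dL = 4.8898 um


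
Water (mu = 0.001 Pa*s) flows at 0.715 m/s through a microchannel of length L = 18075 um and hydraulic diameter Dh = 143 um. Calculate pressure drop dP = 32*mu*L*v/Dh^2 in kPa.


Step 1: Convert to SI: L = 18075e-6 m, Dh = 143e-6 m
Step 2: dP = 32 * 0.001 * 18075e-6 * 0.715 / (143e-6)^2
Step 3: dP = 20223.78 Pa
Step 4: Convert to kPa: dP = 20.22 kPa


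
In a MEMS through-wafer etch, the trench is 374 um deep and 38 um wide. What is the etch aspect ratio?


Step 1: AR = depth / width
Step 2: AR = 374 / 38
AR = 9.8


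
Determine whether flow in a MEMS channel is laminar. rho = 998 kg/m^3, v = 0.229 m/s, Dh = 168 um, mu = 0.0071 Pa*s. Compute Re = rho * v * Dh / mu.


Step 1: Convert Dh to meters: Dh = 168e-6 m
Step 2: Re = rho * v * Dh / mu
Re = 998 * 0.229 * 168e-6 / 0.0071
Re = 5.408
Since Re = 5.408 is below ~2300, the flow is laminar.


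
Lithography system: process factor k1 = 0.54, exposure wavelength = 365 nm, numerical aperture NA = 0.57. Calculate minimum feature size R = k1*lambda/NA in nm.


Step 1: Identify values: k1 = 0.54, lambda = 365 nm, NA = 0.57
Step 2: R = k1 * lambda / NA
R = 0.54 * 365 / 0.57
R = 345.8 nm


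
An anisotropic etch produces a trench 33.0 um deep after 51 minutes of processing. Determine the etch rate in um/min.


Step 1: Etch rate = depth / time
Step 2: rate = 33.0 / 51
rate = 0.647 um/min


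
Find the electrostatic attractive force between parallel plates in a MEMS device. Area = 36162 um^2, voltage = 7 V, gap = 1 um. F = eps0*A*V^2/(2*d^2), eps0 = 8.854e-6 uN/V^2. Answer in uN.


Step 1: Identify parameters.
eps0 = 8.854e-6 uN/V^2, A = 36162 um^2, V = 7 V, d = 1 um
Step 2: Compute V^2 = 7^2 = 49
Step 3: Compute d^2 = 1^2 = 1
Step 4: F = 0.5 * 8.854e-6 * 36162 * 49 / 1
F = 7.844 uN


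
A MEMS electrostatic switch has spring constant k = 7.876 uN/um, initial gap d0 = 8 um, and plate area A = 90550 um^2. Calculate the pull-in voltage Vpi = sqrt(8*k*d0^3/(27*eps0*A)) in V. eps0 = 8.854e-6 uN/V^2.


Step 1: Compute numerator: 8 * k * d0^3 = 8 * 7.876 * 8^3 = 32260.096
Step 2: Compute denominator: 27 * eps0 * A = 27 * 8.854e-6 * 90550 = 21.646702
Step 3: Vpi = sqrt(32260.096 / 21.646702)
Vpi = 38.6 V


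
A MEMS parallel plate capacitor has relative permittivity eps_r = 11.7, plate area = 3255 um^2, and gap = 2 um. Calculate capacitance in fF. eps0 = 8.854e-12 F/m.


Step 1: Convert area to m^2: A = 3255e-12 m^2
Step 2: Convert gap to m: d = 2e-6 m
Step 3: C = eps0 * eps_r * A / d
C = 8.854e-12 * 11.7 * 3255e-12 / 2e-6
Step 4: Convert to fF (multiply by 1e15).
C = 168.6 fF


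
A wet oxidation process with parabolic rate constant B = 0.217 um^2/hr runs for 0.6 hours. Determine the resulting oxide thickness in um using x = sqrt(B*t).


Step 1: Compute B*t = 0.217 * 0.6 = 0.1302
Step 2: x = sqrt(0.1302)
x = 0.361 um


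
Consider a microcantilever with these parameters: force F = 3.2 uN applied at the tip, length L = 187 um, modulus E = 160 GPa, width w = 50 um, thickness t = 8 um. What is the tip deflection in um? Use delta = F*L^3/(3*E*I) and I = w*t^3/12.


Step 1: Calculate the second moment of area.
I = w * t^3 / 12 = 50 * 8^3 / 12 = 2133.3333 um^4
Step 2: Convert E to consistent units (1 GPa = 1000 uN/um^2).
E = 160 GPa = 160000 uN/um^2
Step 3: Calculate tip deflection.
delta = F * L^3 / (3 * E * I)
delta = 3.2 * 187^3 / (3 * 160000 * 2133.3333)
delta = 0.0204 um


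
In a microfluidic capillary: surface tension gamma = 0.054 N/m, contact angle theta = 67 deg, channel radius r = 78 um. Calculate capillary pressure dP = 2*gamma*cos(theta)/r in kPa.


Step 1: cos(67 deg) = 0.3907
Step 2: Convert r to m: r = 78e-6 m
Step 3: dP = 2 * 0.054 * 0.3907 / 78e-6 = 541.0 Pa
Step 4: Convert Pa to kPa (divide by 1000).
dP = 0.54 kPa


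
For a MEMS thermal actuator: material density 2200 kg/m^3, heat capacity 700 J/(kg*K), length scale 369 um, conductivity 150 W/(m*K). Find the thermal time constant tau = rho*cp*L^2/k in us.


Step 1: Convert L to m: L = 369e-6 m
Step 2: L^2 = (369e-6)^2 = 1.36161e-07 m^2
Step 3: tau = 2200 * 700 * 1.36161e-07 / 150 = 1.3979196e-03 s
Step 4: Convert to microseconds (multiply by 1e6).
tau = 1397.92 us


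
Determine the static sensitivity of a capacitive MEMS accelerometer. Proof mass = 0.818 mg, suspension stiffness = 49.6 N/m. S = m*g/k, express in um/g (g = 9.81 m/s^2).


Step 1: Convert mass: m = 0.818 mg = 8.18e-07 kg
Step 2: S = m * g / k = 8.18e-07 * 9.81 / 49.6
Step 3: S = 1.62e-07 m/g
Step 4: Convert to um/g: S = 0.162 um/g


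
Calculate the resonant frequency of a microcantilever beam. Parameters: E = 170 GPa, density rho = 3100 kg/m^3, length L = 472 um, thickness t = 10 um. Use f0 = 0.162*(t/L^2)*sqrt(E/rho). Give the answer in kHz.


Step 1: Convert units to SI.
t_SI = 10e-6 m, L_SI = 472e-6 m
Step 2: Calculate sqrt(E/rho).
sqrt(170e9 / 3100) = 7405.32 m/s
Step 3: Compute f0.
f0 = 0.162 * 10e-6 / (472e-6)^2 * 7405.32 = 53848.7 Hz = 53.85 kHz


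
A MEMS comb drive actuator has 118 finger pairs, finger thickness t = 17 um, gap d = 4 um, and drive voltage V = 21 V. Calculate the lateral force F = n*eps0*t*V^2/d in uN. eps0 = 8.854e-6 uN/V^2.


Step 1: Parameters: n=118, eps0=8.854e-6 uN/V^2, t=17 um, V=21 V, d=4 um
Step 2: V^2 = 441
Step 3: F = 118 * 8.854e-6 * 17 * 441 / 4
F = 1.958 uN


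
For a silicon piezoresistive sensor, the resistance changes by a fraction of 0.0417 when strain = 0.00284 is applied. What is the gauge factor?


Step 1: Identify values.
dR/R = 0.0417, strain = 0.00284
Step 2: GF = (dR/R) / strain = 0.0417 / 0.00284
GF = 14.7


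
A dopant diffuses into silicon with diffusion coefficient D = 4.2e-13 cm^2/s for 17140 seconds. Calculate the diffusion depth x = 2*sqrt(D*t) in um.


Step 1: Compute D*t = 4.2e-13 * 17140 = 7.1988e-09 cm^2
Step 2: sqrt(D*t) = 8.48457e-05 cm
Step 3: x = 2 * 8.48457e-05 cm = 1.696914e-04 cm
Step 4: Convert to um (1 cm = 1e4 um): x = 1.697 um


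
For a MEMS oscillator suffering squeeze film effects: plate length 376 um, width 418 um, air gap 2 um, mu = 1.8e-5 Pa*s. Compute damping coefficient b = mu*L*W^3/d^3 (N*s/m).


Step 1: Convert to SI.
L = 376e-6 m, W = 418e-6 m, d = 2e-6 m
Step 2: W^3 = (418e-6)^3 = 7.30e-11 m^3
Step 3: d^3 = (2e-6)^3 = 8.00e-18 m^3
Step 4: b = 1.8e-5 * 376e-6 * 7.30e-11 / 8.00e-18
b = 6.18e-02 N*s/m


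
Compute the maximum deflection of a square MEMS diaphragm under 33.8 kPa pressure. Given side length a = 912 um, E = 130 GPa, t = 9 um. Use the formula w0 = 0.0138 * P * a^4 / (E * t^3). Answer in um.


Step 1: Convert pressure to compatible units (E is in GPa, so P in GPa).
P = 33.8 kPa = 33.8e-6 GPa
Step 2: Compute numerator: 0.0138 * P * a^4.
a^4 = 912^4 = 691798081536
numerator = 0.0138 * 33.8e-6 * 691798081536 = 3.226823e+05
Step 3: Compute denominator: E * t^3 = 130 * 9^3 = 94770
Step 4: w0 = numerator / denominator = 3.226823e+05 / 94770 = 3.4049 um


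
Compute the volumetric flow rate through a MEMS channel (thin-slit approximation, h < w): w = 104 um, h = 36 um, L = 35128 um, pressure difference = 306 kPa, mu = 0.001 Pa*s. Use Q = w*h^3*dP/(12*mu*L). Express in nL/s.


Step 1: Convert all dimensions to SI (meters).
w = 104e-6 m, h = 36e-6 m, L = 35128e-6 m, dP = 306e3 Pa
Step 2: Q = w * h^3 * dP / (12 * mu * L)
Q = 104e-6 * (36e-6)^3 * 306e3 / (12 * 0.001 * 35128e-6) = 3.5223102e-09 m^3/s
Step 3: Convert Q from m^3/s to nL/s (1 m^3 = 1e12 nL, so multiply by 1e12).
Q = 3522.31 nL/s


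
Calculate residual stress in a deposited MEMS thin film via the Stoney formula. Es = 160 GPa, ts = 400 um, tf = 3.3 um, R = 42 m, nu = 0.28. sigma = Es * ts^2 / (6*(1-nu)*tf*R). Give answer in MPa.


Step 1: Compute numerator: Es * ts^2 = 160 * 400^2 = 25600000 (GPa*um^2)
Step 2: Compute denominator (R in um): 6*(1-nu)*tf*R = 6*0.72*3.3*42e6 = 598752000.0 (um^2)
Step 3: sigma (GPa) = 25600000 / 598752000.0 = 4.2756e-02 GPa
Step 4: Convert to MPa (x1000): sigma = 42.8 MPa


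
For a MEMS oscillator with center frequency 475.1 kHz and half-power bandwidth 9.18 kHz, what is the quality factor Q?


Step 1: Q = f0 / bandwidth
Step 2: Q = 475.1 / 9.18
Q = 51.8


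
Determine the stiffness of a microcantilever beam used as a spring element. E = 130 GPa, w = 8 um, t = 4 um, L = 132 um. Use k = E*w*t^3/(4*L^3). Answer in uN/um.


Step 1: Convert E to consistent units (1 GPa = 1000 uN/um^2).
E = 130 GPa = 130000 uN/um^2
Step 2: Compute t^3 = 4^3 = 64
Step 3: Compute L^3 = 132^3 = 2299968
Step 4: k = 130000 * 8 * 64 / (4 * 2299968)
k = 7.2349 uN/um


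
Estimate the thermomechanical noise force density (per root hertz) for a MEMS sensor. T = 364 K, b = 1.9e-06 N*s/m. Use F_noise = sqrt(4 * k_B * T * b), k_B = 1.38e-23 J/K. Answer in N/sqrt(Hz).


Step 1: Compute 4 * k_B * T * b
= 4 * 1.38e-23 * 364 * 1.9e-06
= 3.8176e-26 N^2/Hz
Step 2: F_noise = sqrt(3.8176e-26)
F_noise = 1.95e-13 N/sqrt(Hz)


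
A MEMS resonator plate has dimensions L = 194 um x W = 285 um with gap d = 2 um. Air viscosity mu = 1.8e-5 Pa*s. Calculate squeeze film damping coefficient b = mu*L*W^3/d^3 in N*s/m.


Step 1: Convert to SI.
L = 194e-6 m, W = 285e-6 m, d = 2e-6 m
Step 2: W^3 = (285e-6)^3 = 2.31e-11 m^3
Step 3: d^3 = (2e-6)^3 = 8.00e-18 m^3
Step 4: b = 1.8e-5 * 194e-6 * 2.31e-11 / 8.00e-18
b = 1.01e-02 N*s/m


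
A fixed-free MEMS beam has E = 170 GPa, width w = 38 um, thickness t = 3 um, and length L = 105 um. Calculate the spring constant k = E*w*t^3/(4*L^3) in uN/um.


Step 1: Convert E to consistent units (1 GPa = 1000 uN/um^2).
E = 170 GPa = 170000 uN/um^2
Step 2: Compute t^3 = 3^3 = 27
Step 3: Compute L^3 = 105^3 = 1157625
Step 4: k = 170000 * 38 * 27 / (4 * 1157625)
k = 37.6676 uN/um


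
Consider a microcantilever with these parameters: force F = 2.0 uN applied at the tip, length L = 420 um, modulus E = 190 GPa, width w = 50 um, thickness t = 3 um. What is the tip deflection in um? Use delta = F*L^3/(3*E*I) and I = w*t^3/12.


Step 1: Calculate the second moment of area.
I = w * t^3 / 12 = 50 * 3^3 / 12 = 112.5 um^4
Step 2: Convert E to consistent units (1 GPa = 1000 uN/um^2).
E = 190 GPa = 190000 uN/um^2
Step 3: Calculate tip deflection.
delta = F * L^3 / (3 * E * I)
delta = 2.0 * 420^3 / (3 * 190000 * 112.5)
delta = 2.3107 um


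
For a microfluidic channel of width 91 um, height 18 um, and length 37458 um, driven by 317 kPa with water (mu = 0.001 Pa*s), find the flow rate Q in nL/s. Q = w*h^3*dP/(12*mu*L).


Step 1: Convert all dimensions to SI (meters).
w = 91e-6 m, h = 18e-6 m, L = 37458e-6 m, dP = 317e3 Pa
Step 2: Q = w * h^3 * dP / (12 * mu * L)
Q = 91e-6 * (18e-6)^3 * 317e3 / (12 * 0.001 * 37458e-6) = 3.7427631e-10 m^3/s
Step 3: Convert Q from m^3/s to nL/s (1 m^3 = 1e12 nL, so multiply by 1e12).
Q = 374.276 nL/s


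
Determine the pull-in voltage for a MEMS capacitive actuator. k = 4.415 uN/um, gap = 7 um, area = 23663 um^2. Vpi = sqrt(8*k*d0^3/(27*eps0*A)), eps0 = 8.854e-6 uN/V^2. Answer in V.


Step 1: Compute numerator: 8 * k * d0^3 = 8 * 4.415 * 7^3 = 12114.76
Step 2: Compute denominator: 27 * eps0 * A = 27 * 8.854e-6 * 23663 = 5.656829
Step 3: Vpi = sqrt(12114.76 / 5.656829)
Vpi = 46.28 V


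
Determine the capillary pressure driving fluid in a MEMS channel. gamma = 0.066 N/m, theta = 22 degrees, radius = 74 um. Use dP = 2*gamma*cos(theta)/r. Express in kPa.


Step 1: cos(22 deg) = 0.9272
Step 2: Convert r to m: r = 74e-6 m
Step 3: dP = 2 * 0.066 * 0.9272 / 74e-6 = 1653.9 Pa
Step 4: Convert Pa to kPa (divide by 1000).
dP = 1.65 kPa


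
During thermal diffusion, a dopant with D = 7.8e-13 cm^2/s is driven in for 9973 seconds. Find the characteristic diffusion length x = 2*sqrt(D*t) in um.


Step 1: Compute D*t = 7.8e-13 * 9973 = 7.77894e-09 cm^2
Step 2: sqrt(D*t) = 8.81983e-05 cm
Step 3: x = 2 * 8.81983e-05 cm = 1.763966e-04 cm
Step 4: Convert to um (1 cm = 1e4 um): x = 1.764 um


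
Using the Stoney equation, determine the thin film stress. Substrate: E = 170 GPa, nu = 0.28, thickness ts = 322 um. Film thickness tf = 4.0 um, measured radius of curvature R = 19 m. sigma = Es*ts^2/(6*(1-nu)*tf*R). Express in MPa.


Step 1: Compute numerator: Es * ts^2 = 170 * 322^2 = 17626280 (GPa*um^2)
Step 2: Compute denominator (R in um): 6*(1-nu)*tf*R = 6*0.72*4.0*19e6 = 328320000.0 (um^2)
Step 3: sigma (GPa) = 17626280 / 328320000.0 = 5.3686e-02 GPa
Step 4: Convert to MPa (x1000): sigma = 53.7 MPa


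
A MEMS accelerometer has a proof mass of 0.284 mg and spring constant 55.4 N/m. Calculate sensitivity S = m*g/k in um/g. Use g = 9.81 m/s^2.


Step 1: Convert mass: m = 0.284 mg = 2.84e-07 kg
Step 2: S = m * g / k = 2.84e-07 * 9.81 / 55.4
Step 3: S = 5.03e-08 m/g
Step 4: Convert to um/g: S = 0.05 um/g


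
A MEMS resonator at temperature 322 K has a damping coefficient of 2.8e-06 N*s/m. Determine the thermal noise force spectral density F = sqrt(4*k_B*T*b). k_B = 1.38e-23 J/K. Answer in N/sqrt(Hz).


Step 1: Compute 4 * k_B * T * b
= 4 * 1.38e-23 * 322 * 2.8e-06
= 4.9768e-26 N^2/Hz
Step 2: F_noise = sqrt(4.9768e-26)
F_noise = 2.23e-13 N/sqrt(Hz)


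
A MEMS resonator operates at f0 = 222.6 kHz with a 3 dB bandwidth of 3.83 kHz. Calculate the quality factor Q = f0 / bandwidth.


Step 1: Q = f0 / bandwidth
Step 2: Q = 222.6 / 3.83
Q = 58.1


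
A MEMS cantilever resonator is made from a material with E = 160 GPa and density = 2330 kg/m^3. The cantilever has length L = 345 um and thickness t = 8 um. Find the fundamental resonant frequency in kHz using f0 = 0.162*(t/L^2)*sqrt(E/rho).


Step 1: Convert units to SI.
t_SI = 8e-6 m, L_SI = 345e-6 m
Step 2: Calculate sqrt(E/rho).
sqrt(160e9 / 2330) = 8286.71 m/s
Step 3: Compute f0.
f0 = 0.162 * 8e-6 / (345e-6)^2 * 8286.71 = 90229.6 Hz = 90.23 kHz


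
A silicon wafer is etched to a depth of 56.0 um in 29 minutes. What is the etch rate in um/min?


Step 1: Etch rate = depth / time
Step 2: rate = 56.0 / 29
rate = 1.931 um/min


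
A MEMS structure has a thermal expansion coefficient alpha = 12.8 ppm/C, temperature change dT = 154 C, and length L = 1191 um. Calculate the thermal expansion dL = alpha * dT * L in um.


Step 1: Convert CTE: alpha = 12.8 ppm/C = 12.8e-6 /C
Step 2: dL = 12.8e-6 * 154 * 1191
dL = 2.3477 um


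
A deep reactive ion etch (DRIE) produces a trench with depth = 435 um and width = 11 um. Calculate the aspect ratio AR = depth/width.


Step 1: AR = depth / width
Step 2: AR = 435 / 11
AR = 39.5


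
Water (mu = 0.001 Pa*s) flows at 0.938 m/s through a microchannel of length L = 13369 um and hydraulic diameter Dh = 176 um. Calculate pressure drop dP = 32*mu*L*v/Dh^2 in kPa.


Step 1: Convert to SI: L = 13369e-6 m, Dh = 176e-6 m
Step 2: dP = 32 * 0.001 * 13369e-6 * 0.938 / (176e-6)^2
Step 3: dP = 12954.67 Pa
Step 4: Convert to kPa: dP = 12.95 kPa


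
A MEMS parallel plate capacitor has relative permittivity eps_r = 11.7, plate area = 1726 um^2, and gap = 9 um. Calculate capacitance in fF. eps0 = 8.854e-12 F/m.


Step 1: Convert area to m^2: A = 1726e-12 m^2
Step 2: Convert gap to m: d = 9e-6 m
Step 3: C = eps0 * eps_r * A / d
C = 8.854e-12 * 11.7 * 1726e-12 / 9e-6
Step 4: Convert to fF (multiply by 1e15).
C = 19.87 fF


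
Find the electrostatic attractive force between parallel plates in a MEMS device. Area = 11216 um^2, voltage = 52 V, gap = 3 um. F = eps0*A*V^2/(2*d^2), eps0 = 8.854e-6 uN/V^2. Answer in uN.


Step 1: Identify parameters.
eps0 = 8.854e-6 uN/V^2, A = 11216 um^2, V = 52 V, d = 3 um
Step 2: Compute V^2 = 52^2 = 2704
Step 3: Compute d^2 = 3^2 = 9
Step 4: F = 0.5 * 8.854e-6 * 11216 * 2704 / 9
F = 14.918 uN


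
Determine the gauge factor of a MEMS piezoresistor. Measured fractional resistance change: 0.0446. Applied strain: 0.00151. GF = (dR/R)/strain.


Step 1: Identify values.
dR/R = 0.0446, strain = 0.00151
Step 2: GF = (dR/R) / strain = 0.0446 / 0.00151
GF = 29.5


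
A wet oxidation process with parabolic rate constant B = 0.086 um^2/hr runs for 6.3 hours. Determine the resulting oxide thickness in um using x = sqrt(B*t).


Step 1: Compute B*t = 0.086 * 6.3 = 0.5418
Step 2: x = sqrt(0.5418)
x = 0.736 um


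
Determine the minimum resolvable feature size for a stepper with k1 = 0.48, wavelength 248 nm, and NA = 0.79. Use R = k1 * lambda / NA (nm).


Step 1: Identify values: k1 = 0.48, lambda = 248 nm, NA = 0.79
Step 2: R = k1 * lambda / NA
R = 0.48 * 248 / 0.79
R = 150.7 nm


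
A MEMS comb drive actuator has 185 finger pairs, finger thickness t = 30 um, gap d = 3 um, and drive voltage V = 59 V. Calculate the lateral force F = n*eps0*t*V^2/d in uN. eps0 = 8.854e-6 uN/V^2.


Step 1: Parameters: n=185, eps0=8.854e-6 uN/V^2, t=30 um, V=59 V, d=3 um
Step 2: V^2 = 3481
Step 3: F = 185 * 8.854e-6 * 30 * 3481 / 3
F = 57.018 uN


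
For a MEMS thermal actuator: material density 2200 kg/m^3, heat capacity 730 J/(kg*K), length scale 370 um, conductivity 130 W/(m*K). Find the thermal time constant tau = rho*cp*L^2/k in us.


Step 1: Convert L to m: L = 370e-6 m
Step 2: L^2 = (370e-6)^2 = 1.369e-07 m^2
Step 3: tau = 2200 * 730 * 1.369e-07 / 130 = 1.69124154e-03 s
Step 4: Convert to microseconds (multiply by 1e6).
tau = 1691.242 us


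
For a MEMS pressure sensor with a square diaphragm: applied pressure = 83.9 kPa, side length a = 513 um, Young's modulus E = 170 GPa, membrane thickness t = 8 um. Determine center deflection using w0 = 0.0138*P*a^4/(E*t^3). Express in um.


Step 1: Convert pressure to compatible units (E is in GPa, so P in GPa).
P = 83.9 kPa = 83.9e-6 GPa
Step 2: Compute numerator: 0.0138 * P * a^4.
a^4 = 513^4 = 69257922561
numerator = 0.0138 * 83.9e-6 * 69257922561 = 8.01882e+04
Step 3: Compute denominator: E * t^3 = 170 * 8^3 = 87040
Step 4: w0 = numerator / denominator = 8.01882e+04 / 87040 = 0.9213 um


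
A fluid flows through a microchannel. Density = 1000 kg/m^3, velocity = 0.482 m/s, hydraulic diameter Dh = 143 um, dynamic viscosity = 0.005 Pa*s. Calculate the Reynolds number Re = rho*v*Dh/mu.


Step 1: Convert Dh to meters: Dh = 143e-6 m
Step 2: Re = rho * v * Dh / mu
Re = 1000 * 0.482 * 143e-6 / 0.005
Re = 13.785


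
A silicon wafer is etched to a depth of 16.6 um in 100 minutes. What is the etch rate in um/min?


Step 1: Etch rate = depth / time
Step 2: rate = 16.6 / 100
rate = 0.166 um/min


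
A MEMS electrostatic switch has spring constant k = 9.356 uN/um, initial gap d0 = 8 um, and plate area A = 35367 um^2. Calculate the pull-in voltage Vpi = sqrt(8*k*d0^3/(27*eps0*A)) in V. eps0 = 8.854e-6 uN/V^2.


Step 1: Compute numerator: 8 * k * d0^3 = 8 * 9.356 * 8^3 = 38322.176
Step 2: Compute denominator: 27 * eps0 * A = 27 * 8.854e-6 * 35367 = 8.454764
Step 3: Vpi = sqrt(38322.176 / 8.454764)
Vpi = 67.32 V


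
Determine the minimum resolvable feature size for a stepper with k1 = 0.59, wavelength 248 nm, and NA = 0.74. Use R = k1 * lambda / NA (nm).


Step 1: Identify values: k1 = 0.59, lambda = 248 nm, NA = 0.74
Step 2: R = k1 * lambda / NA
R = 0.59 * 248 / 0.74
R = 197.7 nm


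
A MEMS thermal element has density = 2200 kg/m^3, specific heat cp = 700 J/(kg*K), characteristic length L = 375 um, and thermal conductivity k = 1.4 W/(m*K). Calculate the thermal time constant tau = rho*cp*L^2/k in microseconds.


Step 1: Convert L to m: L = 375e-6 m
Step 2: L^2 = (375e-6)^2 = 1.40625e-07 m^2
Step 3: tau = 2200 * 700 * 1.40625e-07 / 1.4 = 1.546875e-01 s
Step 4: Convert to microseconds (multiply by 1e6).
tau = 154687.5 us


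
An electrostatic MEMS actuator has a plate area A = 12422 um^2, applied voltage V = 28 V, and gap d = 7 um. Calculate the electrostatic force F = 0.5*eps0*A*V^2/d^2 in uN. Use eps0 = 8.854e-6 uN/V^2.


Step 1: Identify parameters.
eps0 = 8.854e-6 uN/V^2, A = 12422 um^2, V = 28 V, d = 7 um
Step 2: Compute V^2 = 28^2 = 784
Step 3: Compute d^2 = 7^2 = 49
Step 4: F = 0.5 * 8.854e-6 * 12422 * 784 / 49
F = 0.88 uN


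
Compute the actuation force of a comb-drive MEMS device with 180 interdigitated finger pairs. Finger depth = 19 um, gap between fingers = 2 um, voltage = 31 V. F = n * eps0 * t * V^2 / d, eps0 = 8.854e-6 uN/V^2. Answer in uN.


Step 1: Parameters: n=180, eps0=8.854e-6 uN/V^2, t=19 um, V=31 V, d=2 um
Step 2: V^2 = 961
Step 3: F = 180 * 8.854e-6 * 19 * 961 / 2
F = 14.55 uN


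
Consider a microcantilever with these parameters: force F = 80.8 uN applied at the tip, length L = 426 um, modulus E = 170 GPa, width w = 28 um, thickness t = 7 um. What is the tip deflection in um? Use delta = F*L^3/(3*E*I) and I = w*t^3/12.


Step 1: Calculate the second moment of area.
I = w * t^3 / 12 = 28 * 7^3 / 12 = 800.3333 um^4
Step 2: Convert E to consistent units (1 GPa = 1000 uN/um^2).
E = 170 GPa = 170000 uN/um^2
Step 3: Calculate tip deflection.
delta = F * L^3 / (3 * E * I)
delta = 80.8 * 426^3 / (3 * 170000 * 800.3333)
delta = 15.3038 um


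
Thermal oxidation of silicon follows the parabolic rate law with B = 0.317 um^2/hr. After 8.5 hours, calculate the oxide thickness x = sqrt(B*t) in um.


Step 1: Compute B*t = 0.317 * 8.5 = 2.6945
Step 2: x = sqrt(2.6945)
x = 1.641 um


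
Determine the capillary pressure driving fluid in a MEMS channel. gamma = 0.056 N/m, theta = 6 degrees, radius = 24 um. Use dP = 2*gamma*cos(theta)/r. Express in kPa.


Step 1: cos(6 deg) = 0.9945
Step 2: Convert r to m: r = 24e-6 m
Step 3: dP = 2 * 0.056 * 0.9945 / 24e-6 = 4641.0 Pa
Step 4: Convert Pa to kPa (divide by 1000).
dP = 4.64 kPa


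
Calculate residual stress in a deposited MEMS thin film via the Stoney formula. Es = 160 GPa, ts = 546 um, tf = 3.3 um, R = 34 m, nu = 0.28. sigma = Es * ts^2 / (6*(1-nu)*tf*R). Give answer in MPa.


Step 1: Compute numerator: Es * ts^2 = 160 * 546^2 = 47698560 (GPa*um^2)
Step 2: Compute denominator (R in um): 6*(1-nu)*tf*R = 6*0.72*3.3*34e6 = 484704000.0 (um^2)
Step 3: sigma (GPa) = 47698560 / 484704000.0 = 9.8408e-02 GPa
Step 4: Convert to MPa (x1000): sigma = 98.4 MPa


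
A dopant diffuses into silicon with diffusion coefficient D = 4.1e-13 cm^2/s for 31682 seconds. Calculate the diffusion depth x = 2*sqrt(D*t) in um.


Step 1: Compute D*t = 4.1e-13 * 31682 = 1.298962e-08 cm^2
Step 2: sqrt(D*t) = 1.13972e-04 cm
Step 3: x = 2 * 1.13972e-04 cm = 2.27944e-04 cm
Step 4: Convert to um (1 cm = 1e4 um): x = 2.279 um


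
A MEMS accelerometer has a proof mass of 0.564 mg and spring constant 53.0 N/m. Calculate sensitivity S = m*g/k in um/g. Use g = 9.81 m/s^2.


Step 1: Convert mass: m = 0.564 mg = 5.64e-07 kg
Step 2: S = m * g / k = 5.64e-07 * 9.81 / 53.0
Step 3: S = 1.04e-07 m/g
Step 4: Convert to um/g: S = 0.104 um/g


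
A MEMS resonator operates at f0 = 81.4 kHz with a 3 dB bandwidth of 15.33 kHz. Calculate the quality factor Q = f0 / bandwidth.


Step 1: Q = f0 / bandwidth
Step 2: Q = 81.4 / 15.33
Q = 5.3


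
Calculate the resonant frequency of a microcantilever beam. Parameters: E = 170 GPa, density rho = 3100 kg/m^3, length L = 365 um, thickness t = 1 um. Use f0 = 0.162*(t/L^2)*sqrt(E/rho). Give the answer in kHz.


Step 1: Convert units to SI.
t_SI = 1e-6 m, L_SI = 365e-6 m
Step 2: Calculate sqrt(E/rho).
sqrt(170e9 / 3100) = 7405.32 m/s
Step 3: Compute f0.
f0 = 0.162 * 1e-6 / (365e-6)^2 * 7405.32 = 9004.8 Hz = 9.0 kHz


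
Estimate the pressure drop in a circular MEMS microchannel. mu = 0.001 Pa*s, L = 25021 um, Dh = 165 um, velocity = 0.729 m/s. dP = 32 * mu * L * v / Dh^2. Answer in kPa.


Step 1: Convert to SI: L = 25021e-6 m, Dh = 165e-6 m
Step 2: dP = 32 * 0.001 * 25021e-6 * 0.729 / (165e-6)^2
Step 3: dP = 21439.48 Pa
Step 4: Convert to kPa: dP = 21.44 kPa


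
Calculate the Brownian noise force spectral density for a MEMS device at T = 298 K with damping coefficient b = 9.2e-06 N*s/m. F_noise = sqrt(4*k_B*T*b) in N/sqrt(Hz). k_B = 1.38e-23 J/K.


Step 1: Compute 4 * k_B * T * b
= 4 * 1.38e-23 * 298 * 9.2e-06
= 1.5134e-25 N^2/Hz
Step 2: F_noise = sqrt(1.5134e-25)
F_noise = 3.89e-13 N/sqrt(Hz)


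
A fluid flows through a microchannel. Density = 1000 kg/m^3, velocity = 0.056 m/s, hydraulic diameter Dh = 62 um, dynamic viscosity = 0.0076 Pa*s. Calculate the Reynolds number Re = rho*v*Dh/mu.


Step 1: Convert Dh to meters: Dh = 62e-6 m
Step 2: Re = rho * v * Dh / mu
Re = 1000 * 0.056 * 62e-6 / 0.0076
Re = 0.457


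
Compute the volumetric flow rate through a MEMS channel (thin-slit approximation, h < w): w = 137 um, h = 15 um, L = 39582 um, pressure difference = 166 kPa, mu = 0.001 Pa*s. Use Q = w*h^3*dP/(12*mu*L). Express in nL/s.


Step 1: Convert all dimensions to SI (meters).
w = 137e-6 m, h = 15e-6 m, L = 39582e-6 m, dP = 166e3 Pa
Step 2: Q = w * h^3 * dP / (12 * mu * L)
Q = 137e-6 * (15e-6)^3 * 166e3 / (12 * 0.001 * 39582e-6) = 1.6159334e-10 m^3/s
Step 3: Convert Q from m^3/s to nL/s (1 m^3 = 1e12 nL, so multiply by 1e12).
Q = 161.593 nL/s


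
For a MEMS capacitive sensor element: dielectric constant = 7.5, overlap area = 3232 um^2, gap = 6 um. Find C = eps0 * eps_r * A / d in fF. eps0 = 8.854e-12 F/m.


Step 1: Convert area to m^2: A = 3232e-12 m^2
Step 2: Convert gap to m: d = 6e-6 m
Step 3: C = eps0 * eps_r * A / d
C = 8.854e-12 * 7.5 * 3232e-12 / 6e-6
Step 4: Convert to fF (multiply by 1e15).
C = 35.77 fF


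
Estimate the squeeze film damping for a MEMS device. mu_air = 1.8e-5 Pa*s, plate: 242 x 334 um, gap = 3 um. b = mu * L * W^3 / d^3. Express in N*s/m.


Step 1: Convert to SI.
L = 242e-6 m, W = 334e-6 m, d = 3e-6 m
Step 2: W^3 = (334e-6)^3 = 3.73e-11 m^3
Step 3: d^3 = (3e-6)^3 = 2.70e-17 m^3
Step 4: b = 1.8e-5 * 242e-6 * 3.73e-11 / 2.70e-17
b = 6.01e-03 N*s/m


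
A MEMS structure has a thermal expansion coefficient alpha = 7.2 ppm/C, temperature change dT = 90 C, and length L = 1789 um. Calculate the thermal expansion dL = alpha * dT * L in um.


Step 1: Convert CTE: alpha = 7.2 ppm/C = 7.2e-6 /C
Step 2: dL = 7.2e-6 * 90 * 1789
dL = 1.1593 um


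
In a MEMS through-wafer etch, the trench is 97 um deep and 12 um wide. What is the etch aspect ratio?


Step 1: AR = depth / width
Step 2: AR = 97 / 12
AR = 8.1


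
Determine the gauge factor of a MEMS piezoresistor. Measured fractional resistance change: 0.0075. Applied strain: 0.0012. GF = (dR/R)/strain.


Step 1: Identify values.
dR/R = 0.0075, strain = 0.0012
Step 2: GF = (dR/R) / strain = 0.0075 / 0.0012
GF = 6.3


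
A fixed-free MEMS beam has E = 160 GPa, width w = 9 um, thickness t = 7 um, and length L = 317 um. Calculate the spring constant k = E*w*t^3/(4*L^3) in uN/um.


Step 1: Convert E to consistent units (1 GPa = 1000 uN/um^2).
E = 160 GPa = 160000 uN/um^2
Step 2: Compute t^3 = 7^3 = 343
Step 3: Compute L^3 = 317^3 = 31855013
Step 4: k = 160000 * 9 * 343 / (4 * 31855013)
k = 3.8763 uN/um


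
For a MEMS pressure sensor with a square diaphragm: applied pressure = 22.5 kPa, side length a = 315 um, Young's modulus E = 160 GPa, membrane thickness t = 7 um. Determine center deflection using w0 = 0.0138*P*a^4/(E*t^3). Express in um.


Step 1: Convert pressure to compatible units (E is in GPa, so P in GPa).
P = 22.5 kPa = 22.5e-6 GPa
Step 2: Compute numerator: 0.0138 * P * a^4.
a^4 = 315^4 = 9845600625
numerator = 0.0138 * 22.5e-6 * 9845600625 = 3.0571e+03
Step 3: Compute denominator: E * t^3 = 160 * 7^3 = 54880
Step 4: w0 = numerator / denominator = 3.0571e+03 / 54880 = 0.0557 um


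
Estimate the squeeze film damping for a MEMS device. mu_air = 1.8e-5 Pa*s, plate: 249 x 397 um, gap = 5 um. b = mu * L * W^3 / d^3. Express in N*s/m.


Step 1: Convert to SI.
L = 249e-6 m, W = 397e-6 m, d = 5e-6 m
Step 2: W^3 = (397e-6)^3 = 6.26e-11 m^3
Step 3: d^3 = (5e-6)^3 = 1.25e-16 m^3
Step 4: b = 1.8e-5 * 249e-6 * 6.26e-11 / 1.25e-16
b = 2.24e-03 N*s/m


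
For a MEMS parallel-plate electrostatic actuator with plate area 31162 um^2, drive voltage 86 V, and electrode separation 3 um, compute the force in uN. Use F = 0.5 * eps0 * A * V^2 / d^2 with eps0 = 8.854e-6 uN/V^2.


Step 1: Identify parameters.
eps0 = 8.854e-6 uN/V^2, A = 31162 um^2, V = 86 V, d = 3 um
Step 2: Compute V^2 = 86^2 = 7396
Step 3: Compute d^2 = 3^2 = 9
Step 4: F = 0.5 * 8.854e-6 * 31162 * 7396 / 9
F = 113.368 uN


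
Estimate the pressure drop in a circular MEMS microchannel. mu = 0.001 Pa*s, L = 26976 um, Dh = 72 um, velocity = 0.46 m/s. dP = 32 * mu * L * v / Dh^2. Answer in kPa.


Step 1: Convert to SI: L = 26976e-6 m, Dh = 72e-6 m
Step 2: dP = 32 * 0.001 * 26976e-6 * 0.46 / (72e-6)^2
Step 3: dP = 76598.52 Pa
Step 4: Convert to kPa: dP = 76.6 kPa


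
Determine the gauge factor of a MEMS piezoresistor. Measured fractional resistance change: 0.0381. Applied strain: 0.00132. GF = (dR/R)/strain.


Step 1: Identify values.
dR/R = 0.0381, strain = 0.00132
Step 2: GF = (dR/R) / strain = 0.0381 / 0.00132
GF = 28.9


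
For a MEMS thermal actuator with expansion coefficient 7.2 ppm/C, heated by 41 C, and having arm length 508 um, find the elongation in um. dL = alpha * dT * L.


Step 1: Convert CTE: alpha = 7.2 ppm/C = 7.2e-6 /C
Step 2: dL = 7.2e-6 * 41 * 508
dL = 0.15 um


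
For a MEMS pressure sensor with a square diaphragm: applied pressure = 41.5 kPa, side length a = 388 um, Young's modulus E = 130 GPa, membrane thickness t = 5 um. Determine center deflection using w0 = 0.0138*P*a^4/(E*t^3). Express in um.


Step 1: Convert pressure to compatible units (E is in GPa, so P in GPa).
P = 41.5 kPa = 41.5e-6 GPa
Step 2: Compute numerator: 0.0138 * P * a^4.
a^4 = 388^4 = 22663495936
numerator = 0.0138 * 41.5e-6 * 22663495936 = 1.29794e+04
Step 3: Compute denominator: E * t^3 = 130 * 5^3 = 16250
Step 4: w0 = numerator / denominator = 1.29794e+04 / 16250 = 0.7987 um


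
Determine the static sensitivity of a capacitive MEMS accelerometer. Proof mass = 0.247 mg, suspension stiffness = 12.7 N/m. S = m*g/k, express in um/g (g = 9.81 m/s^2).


Step 1: Convert mass: m = 0.247 mg = 2.47e-07 kg
Step 2: S = m * g / k = 2.47e-07 * 9.81 / 12.7
Step 3: S = 1.91e-07 m/g
Step 4: Convert to um/g: S = 0.191 um/g


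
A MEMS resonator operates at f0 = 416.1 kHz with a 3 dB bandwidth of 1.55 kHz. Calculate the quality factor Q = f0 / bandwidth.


Step 1: Q = f0 / bandwidth
Step 2: Q = 416.1 / 1.55
Q = 268.5


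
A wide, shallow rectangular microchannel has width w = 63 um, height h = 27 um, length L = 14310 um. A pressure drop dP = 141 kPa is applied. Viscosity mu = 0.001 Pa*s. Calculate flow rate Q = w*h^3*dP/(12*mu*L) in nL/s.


Step 1: Convert all dimensions to SI (meters).
w = 63e-6 m, h = 27e-6 m, L = 14310e-6 m, dP = 141e3 Pa
Step 2: Q = w * h^3 * dP / (12 * mu * L)
Q = 63e-6 * (27e-6)^3 * 141e3 / (12 * 0.001 * 14310e-6) = 1.01819292e-09 m^3/s
Step 3: Convert Q from m^3/s to nL/s (1 m^3 = 1e12 nL, so multiply by 1e12).
Q = 1018.193 nL/s


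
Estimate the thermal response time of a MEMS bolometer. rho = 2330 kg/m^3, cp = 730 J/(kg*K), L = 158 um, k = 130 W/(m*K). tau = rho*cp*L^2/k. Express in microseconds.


Step 1: Convert L to m: L = 158e-6 m
Step 2: L^2 = (158e-6)^2 = 2.4964e-08 m^2
Step 3: tau = 2330 * 730 * 2.4964e-08 / 130 = 3.2662514e-04 s
Step 4: Convert to microseconds (multiply by 1e6).
tau = 326.625 us


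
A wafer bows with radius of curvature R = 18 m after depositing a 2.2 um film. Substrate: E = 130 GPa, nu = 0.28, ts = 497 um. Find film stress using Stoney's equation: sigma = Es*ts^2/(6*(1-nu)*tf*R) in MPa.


Step 1: Compute numerator: Es * ts^2 = 130 * 497^2 = 32111170 (GPa*um^2)
Step 2: Compute denominator (R in um): 6*(1-nu)*tf*R = 6*0.72*2.2*18e6 = 171072000.0 (um^2)
Step 3: sigma (GPa) = 32111170 / 171072000.0 = 1.87706e-01 GPa
Step 4: Convert to MPa (x1000): sigma = 187.7 MPa


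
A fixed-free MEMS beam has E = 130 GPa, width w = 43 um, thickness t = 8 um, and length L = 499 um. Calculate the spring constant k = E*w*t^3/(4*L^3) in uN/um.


Step 1: Convert E to consistent units (1 GPa = 1000 uN/um^2).
E = 130 GPa = 130000 uN/um^2
Step 2: Compute t^3 = 8^3 = 512
Step 3: Compute L^3 = 499^3 = 124251499
Step 4: k = 130000 * 43 * 512 / (4 * 124251499)
k = 5.7586 uN/um


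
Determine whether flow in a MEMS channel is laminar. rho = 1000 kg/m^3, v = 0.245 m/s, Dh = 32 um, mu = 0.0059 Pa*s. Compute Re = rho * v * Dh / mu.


Step 1: Convert Dh to meters: Dh = 32e-6 m
Step 2: Re = rho * v * Dh / mu
Re = 1000 * 0.245 * 32e-6 / 0.0059
Re = 1.329
Since Re = 1.329 is below ~2300, the flow is laminar.


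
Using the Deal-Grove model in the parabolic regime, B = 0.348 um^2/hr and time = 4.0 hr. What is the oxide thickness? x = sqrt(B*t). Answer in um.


Step 1: Compute B*t = 0.348 * 4.0 = 1.392
Step 2: x = sqrt(1.392)
x = 1.18 um


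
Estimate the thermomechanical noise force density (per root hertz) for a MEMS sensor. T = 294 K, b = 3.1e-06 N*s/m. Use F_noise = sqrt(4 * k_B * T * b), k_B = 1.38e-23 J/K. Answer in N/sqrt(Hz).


Step 1: Compute 4 * k_B * T * b
= 4 * 1.38e-23 * 294 * 3.1e-06
= 5.0309e-26 N^2/Hz
Step 2: F_noise = sqrt(5.0309e-26)
F_noise = 2.24e-13 N/sqrt(Hz)


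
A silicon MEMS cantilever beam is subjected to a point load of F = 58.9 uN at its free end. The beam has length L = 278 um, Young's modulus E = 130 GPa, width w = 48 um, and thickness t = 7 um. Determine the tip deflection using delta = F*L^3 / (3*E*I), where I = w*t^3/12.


Step 1: Calculate the second moment of area.
I = w * t^3 / 12 = 48 * 7^3 / 12 = 1372.0 um^4
Step 2: Convert E to consistent units (1 GPa = 1000 uN/um^2).
E = 130 GPa = 130000 uN/um^2
Step 3: Calculate tip deflection.
delta = F * L^3 / (3 * E * I)
delta = 58.9 * 278^3 / (3 * 130000 * 1372.0)
delta = 2.365 um


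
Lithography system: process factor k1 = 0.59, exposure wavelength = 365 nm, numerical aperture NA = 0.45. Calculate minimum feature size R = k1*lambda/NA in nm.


Step 1: Identify values: k1 = 0.59, lambda = 365 nm, NA = 0.45
Step 2: R = k1 * lambda / NA
R = 0.59 * 365 / 0.45
R = 478.6 nm


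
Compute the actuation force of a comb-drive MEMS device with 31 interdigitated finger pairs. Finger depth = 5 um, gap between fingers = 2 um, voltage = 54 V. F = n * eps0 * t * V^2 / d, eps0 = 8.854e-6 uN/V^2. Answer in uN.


Step 1: Parameters: n=31, eps0=8.854e-6 uN/V^2, t=5 um, V=54 V, d=2 um
Step 2: V^2 = 2916
Step 3: F = 31 * 8.854e-6 * 5 * 2916 / 2
F = 2.001 uN


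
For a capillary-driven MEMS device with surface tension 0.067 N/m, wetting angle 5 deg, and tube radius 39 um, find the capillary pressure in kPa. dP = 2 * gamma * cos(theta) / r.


Step 1: cos(5 deg) = 0.9962
Step 2: Convert r to m: r = 39e-6 m
Step 3: dP = 2 * 0.067 * 0.9962 / 39e-6 = 3422.8 Pa
Step 4: Convert Pa to kPa (divide by 1000).
dP = 3.42 kPa


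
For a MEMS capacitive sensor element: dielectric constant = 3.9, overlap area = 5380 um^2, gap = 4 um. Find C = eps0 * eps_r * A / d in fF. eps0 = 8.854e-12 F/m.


Step 1: Convert area to m^2: A = 5380e-12 m^2
Step 2: Convert gap to m: d = 4e-6 m
Step 3: C = eps0 * eps_r * A / d
C = 8.854e-12 * 3.9 * 5380e-12 / 4e-6
Step 4: Convert to fF (multiply by 1e15).
C = 46.44 fF


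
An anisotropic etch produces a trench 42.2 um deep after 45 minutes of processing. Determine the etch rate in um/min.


Step 1: Etch rate = depth / time
Step 2: rate = 42.2 / 45
rate = 0.938 um/min


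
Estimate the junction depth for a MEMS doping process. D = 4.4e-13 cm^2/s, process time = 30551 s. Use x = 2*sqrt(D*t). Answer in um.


Step 1: Compute D*t = 4.4e-13 * 30551 = 1.344244e-08 cm^2
Step 2: sqrt(D*t) = 1.15942e-04 cm
Step 3: x = 2 * 1.15942e-04 cm = 2.31884e-04 cm
Step 4: Convert to um (1 cm = 1e4 um): x = 2.319 um


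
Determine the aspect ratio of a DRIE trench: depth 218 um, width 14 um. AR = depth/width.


Step 1: AR = depth / width
Step 2: AR = 218 / 14
AR = 15.6


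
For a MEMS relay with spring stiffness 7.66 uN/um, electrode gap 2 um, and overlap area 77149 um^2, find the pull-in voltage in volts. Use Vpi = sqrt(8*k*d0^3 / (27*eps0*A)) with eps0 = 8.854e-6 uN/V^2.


Step 1: Compute numerator: 8 * k * d0^3 = 8 * 7.66 * 2^3 = 490.24
Step 2: Compute denominator: 27 * eps0 * A = 27 * 8.854e-6 * 77149 = 18.443086
Step 3: Vpi = sqrt(490.24 / 18.443086)
Vpi = 5.16 V


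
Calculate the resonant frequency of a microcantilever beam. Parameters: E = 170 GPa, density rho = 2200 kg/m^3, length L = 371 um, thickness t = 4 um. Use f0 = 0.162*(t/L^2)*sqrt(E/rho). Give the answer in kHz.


Step 1: Convert units to SI.
t_SI = 4e-6 m, L_SI = 371e-6 m
Step 2: Calculate sqrt(E/rho).
sqrt(170e9 / 2200) = 8790.49 m/s
Step 3: Compute f0.
f0 = 0.162 * 4e-6 / (371e-6)^2 * 8790.49 = 41384.7 Hz = 41.38 kHz


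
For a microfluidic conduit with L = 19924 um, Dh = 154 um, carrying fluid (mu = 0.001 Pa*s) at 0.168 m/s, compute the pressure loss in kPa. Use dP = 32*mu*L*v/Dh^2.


Step 1: Convert to SI: L = 19924e-6 m, Dh = 154e-6 m
Step 2: dP = 32 * 0.001 * 19924e-6 * 0.168 / (154e-6)^2
Step 3: dP = 4516.42 Pa
Step 4: Convert to kPa: dP = 4.52 kPa


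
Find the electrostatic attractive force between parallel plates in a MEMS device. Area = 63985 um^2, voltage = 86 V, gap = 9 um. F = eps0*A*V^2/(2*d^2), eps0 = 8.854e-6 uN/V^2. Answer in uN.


Step 1: Identify parameters.
eps0 = 8.854e-6 uN/V^2, A = 63985 um^2, V = 86 V, d = 9 um
Step 2: Compute V^2 = 86^2 = 7396
Step 3: Compute d^2 = 9^2 = 81
Step 4: F = 0.5 * 8.854e-6 * 63985 * 7396 / 81
F = 25.864 uN


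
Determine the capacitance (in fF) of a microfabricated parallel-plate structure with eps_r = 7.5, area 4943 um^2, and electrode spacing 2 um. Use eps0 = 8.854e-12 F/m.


Step 1: Convert area to m^2: A = 4943e-12 m^2
Step 2: Convert gap to m: d = 2e-6 m
Step 3: C = eps0 * eps_r * A / d
C = 8.854e-12 * 7.5 * 4943e-12 / 2e-6
Step 4: Convert to fF (multiply by 1e15).
C = 164.12 fF


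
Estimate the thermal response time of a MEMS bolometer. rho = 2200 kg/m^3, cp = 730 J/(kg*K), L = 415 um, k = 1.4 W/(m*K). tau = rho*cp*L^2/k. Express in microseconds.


Step 1: Convert L to m: L = 415e-6 m
Step 2: L^2 = (415e-6)^2 = 1.72225e-07 m^2
Step 3: tau = 2200 * 730 * 1.72225e-07 / 1.4 = 1.9756667857e-01 s
Step 4: Convert to microseconds (multiply by 1e6).
tau = 197566.679 us


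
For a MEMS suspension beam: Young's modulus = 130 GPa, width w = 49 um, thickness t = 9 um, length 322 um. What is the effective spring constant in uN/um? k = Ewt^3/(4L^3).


Step 1: Convert E to consistent units (1 GPa = 1000 uN/um^2).
E = 130 GPa = 130000 uN/um^2
Step 2: Compute t^3 = 9^3 = 729
Step 3: Compute L^3 = 322^3 = 33386248
Step 4: k = 130000 * 49 * 729 / (4 * 33386248)
k = 34.7728 uN/um


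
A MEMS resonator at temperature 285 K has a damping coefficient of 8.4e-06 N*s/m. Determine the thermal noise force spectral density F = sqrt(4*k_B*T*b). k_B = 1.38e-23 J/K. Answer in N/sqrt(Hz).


Step 1: Compute 4 * k_B * T * b
= 4 * 1.38e-23 * 285 * 8.4e-06
= 1.3215e-25 N^2/Hz
Step 2: F_noise = sqrt(1.3215e-25)
F_noise = 3.64e-13 N/sqrt(Hz)


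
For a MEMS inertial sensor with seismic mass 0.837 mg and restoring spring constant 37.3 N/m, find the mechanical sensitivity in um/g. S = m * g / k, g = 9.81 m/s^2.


Step 1: Convert mass: m = 0.837 mg = 8.37e-07 kg
Step 2: S = m * g / k = 8.37e-07 * 9.81 / 37.3
Step 3: S = 2.20e-07 m/g
Step 4: Convert to um/g: S = 0.22 um/g


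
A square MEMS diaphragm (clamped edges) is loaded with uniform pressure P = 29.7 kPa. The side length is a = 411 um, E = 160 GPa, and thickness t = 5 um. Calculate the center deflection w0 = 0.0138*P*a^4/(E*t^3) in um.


Step 1: Convert pressure to compatible units (E is in GPa, so P in GPa).
P = 29.7 kPa = 29.7e-6 GPa
Step 2: Compute numerator: 0.0138 * P * a^4.
a^4 = 411^4 = 28534304241
numerator = 0.0138 * 29.7e-6 * 28534304241 = 1.16951e+04
Step 3: Compute denominator: E * t^3 = 160 * 5^3 = 20000
Step 4: w0 = numerator / denominator = 1.16951e+04 / 20000 = 0.5848 um
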